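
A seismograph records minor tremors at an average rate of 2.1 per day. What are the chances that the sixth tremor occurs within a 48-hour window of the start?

0.2469

Over the interval, μ = 2.1 × 2 = 4.2 (a 48-hour window = 2 days).
The sixth arrival falls in the interval iff at least 6 events occur there: P(S_6 ≤ t) = P(N ≥ 6) = 1 − P(N ≤ 5) ≈ 0.2469.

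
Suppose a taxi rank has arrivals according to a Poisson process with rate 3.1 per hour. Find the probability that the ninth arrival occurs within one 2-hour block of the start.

0.1741

Over the interval, μ = 3.1 × 2 = 6.2 (a 2-hour block = 2 hours).
The ninth arrival falls in the interval iff at least 9 events occur there: P(S_9 ≤ t) = P(N ≥ 9) = 1 − P(N ≤ 8) ≈ 0.1741.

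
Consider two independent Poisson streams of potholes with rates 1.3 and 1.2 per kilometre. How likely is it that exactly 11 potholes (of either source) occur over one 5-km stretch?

Independent Poisson processes superpose: combined rate λ = 1.3 + 1.2 = 2.5 per kilometre.
Over the interval, μ = 2.5 × 5 = 12.5 (a 5-km stretch = 5 kilometres).
P(N = 11) = e^(−12.5) · 12.5^11/11! ≈ 0.1087.

0.1087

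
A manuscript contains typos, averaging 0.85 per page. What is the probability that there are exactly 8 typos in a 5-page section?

0.0377

Over the interval, μ = 0.85 × 5 = 4.25 (a 5-page section = 5 pages).
P(N = 8) = e^(−μ) μ^8/8! = e^(−4.25) · 4.25^8/40320 ≈ 0.0377.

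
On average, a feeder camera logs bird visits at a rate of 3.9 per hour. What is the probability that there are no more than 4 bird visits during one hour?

0.6484

With mean μ = 3.9 per hour,
P(N ≤ 4) = Σ_{j=0}^{4} e^(−μ) μ^j/j! ≈ 0.6484.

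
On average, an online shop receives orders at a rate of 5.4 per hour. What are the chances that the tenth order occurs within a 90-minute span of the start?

Over the interval, μ = 5.4 × 1.5 = 8.1 (a 90-minute span = 1.5 hours).
The tenth arrival falls in the interval iff at least 10 events occur there: P(S_10 ≤ t) = P(N ≥ 10) = 1 − P(N ≤ 9) ≈ 0.2959.

0.2959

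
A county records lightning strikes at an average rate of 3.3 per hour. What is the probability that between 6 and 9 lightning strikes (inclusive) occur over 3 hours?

0.3995

Over the interval, μ = 3.3 × 3 = 9.9 (3 hours).
P(6 ≤ N ≤ 9) = Σ_{j=6}^{9} e^(−9.9) · 9.9^j/j! ≈ 0.3995.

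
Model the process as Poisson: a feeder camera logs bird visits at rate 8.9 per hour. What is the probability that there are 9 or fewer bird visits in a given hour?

0.6006

With mean μ = 8.9 per hour,
P(N ≤ 9) = Σ_{j=0}^{9} e^(−μ) μ^j/j! ≈ 0.6006.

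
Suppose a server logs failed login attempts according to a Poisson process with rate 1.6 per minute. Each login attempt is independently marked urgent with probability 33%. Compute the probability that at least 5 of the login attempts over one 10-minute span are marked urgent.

Thinning: the login attempts that are marked urgent themselves form a Poisson process with rate 0.33 × 1.6 = 0.528 per minute.
Over the interval, μ = 0.528 × 10 = 5.28 (a 10-minute span = 10 minutes).
P(N ≥ 5) = 1 − P(N ≤ 4) ≈ 0.6072.

0.6072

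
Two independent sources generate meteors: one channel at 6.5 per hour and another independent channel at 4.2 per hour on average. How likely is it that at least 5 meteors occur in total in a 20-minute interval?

Independent Poisson processes superpose: combined rate λ = 6.5 + 4.2 = 10.7 per hour.
Over the interval, μ = 10.7 × 1/3 ≈ 3.56667 (a 20-minute interval = 1/3 hours).
P(N ≥ 5) = 1 − P(N ≤ 4) ≈ 0.2872.

0.2872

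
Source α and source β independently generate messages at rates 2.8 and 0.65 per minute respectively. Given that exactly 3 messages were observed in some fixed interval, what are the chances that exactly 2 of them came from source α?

Given the total, each event is independently from source α with probability p = λ_α/(λ_α+λ_β) = 2.8/3.45 ≈ 0.8116.
So K ~ Binomial(3, 2.8/3.45): P(K = 2) = C(3,2) · (2.8/3.45)^2 · (0.65/3.45)^1 ≈ 0.3723.

0.3723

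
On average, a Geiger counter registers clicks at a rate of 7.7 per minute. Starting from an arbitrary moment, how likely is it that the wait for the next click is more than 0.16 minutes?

The wait for the next event is exponential with rate λ = 7.7 per minute.
P(T > 0.16) = e^(−λt) = e^(−7.7 × 0.16) = e^(−1.232) ≈ 0.2917.

0.2917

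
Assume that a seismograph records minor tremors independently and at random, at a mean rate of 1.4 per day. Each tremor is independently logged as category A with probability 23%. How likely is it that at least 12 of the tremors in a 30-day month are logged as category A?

Thinning: the tremors that are logged as category A themselves form a Poisson process with rate 0.23 × 1.4 = 0.322 per day.
Over the interval, μ = 0.322 × 30 = 9.66 (a 30-day month = 30 days).
P(N ≥ 12) = 1 − P(N ≤ 11) ≈ 0.2653.

0.2653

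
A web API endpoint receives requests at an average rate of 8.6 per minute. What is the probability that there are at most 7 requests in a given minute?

With mean μ = 8.6 per minute,
P(N ≤ 7) = Σ_{j=0}^{7} e^(−μ) μ^j/j! ≈ 0.3728.

0.3728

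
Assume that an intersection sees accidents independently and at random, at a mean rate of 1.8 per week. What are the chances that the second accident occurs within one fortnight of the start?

0.8743

Over the interval, μ = 1.8 × 2 = 3.6 (a fortnight = 2 weeks).
The second arrival falls in the interval iff at least 2 events occur there: P(S_2 ≤ t) = P(N ≥ 2) = 1 − P(N ≤ 1) ≈ 0.8743.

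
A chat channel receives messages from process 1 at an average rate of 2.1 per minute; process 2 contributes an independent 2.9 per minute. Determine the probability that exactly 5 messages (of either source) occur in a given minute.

Independent Poisson processes superpose: combined rate λ = 2.1 + 2.9 = 5 per minute.
So μ = 5.
P(N = 5) = e^(−5) · 5^5/5! ≈ 0.1755.

0.1755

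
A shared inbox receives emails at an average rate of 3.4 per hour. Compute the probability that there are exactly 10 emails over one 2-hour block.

0.0649

Over the interval, μ = 3.4 × 2 = 6.8 (a 2-hour block = 2 hours).
P(N = 10) = e^(−μ) μ^10/10! = e^(−6.8) · 6.8^10/3628800 ≈ 0.0649.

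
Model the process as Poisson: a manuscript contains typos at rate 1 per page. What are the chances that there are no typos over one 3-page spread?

Over the interval, μ = 1 × 3 = 3 (a 3-page spread = 3 pages).
P(N = 0) = e^(−μ) μ^0/0! = e^(−3) · 3^0/1 ≈ 0.0498.

0.0498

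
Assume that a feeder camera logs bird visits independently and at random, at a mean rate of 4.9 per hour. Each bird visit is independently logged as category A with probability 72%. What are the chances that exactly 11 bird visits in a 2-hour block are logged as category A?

Thinning: the bird visits that are logged as category A themselves form a Poisson process with rate 0.72 × 4.9 = 3.528 per hour.
Over the interval, μ = 3.528 × 2 = 7.056 (a 2-hour block = 2 hours).
P(N = 11) = e^(−7.056) · 7.056^11/11! ≈ 0.0466.

0.0466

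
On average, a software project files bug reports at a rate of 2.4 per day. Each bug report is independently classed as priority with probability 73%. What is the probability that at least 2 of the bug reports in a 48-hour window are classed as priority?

Thinning: the bug reports that are classed as priority themselves form a Poisson process with rate 0.73 × 2.4 = 1.752 per day.
Over the interval, μ = 1.752 × 2 = 3.504 (a 48-hour window = 2 days).
P(N ≥ 2) = 1 − P(N ≤ 1) ≈ 0.8645.

0.8645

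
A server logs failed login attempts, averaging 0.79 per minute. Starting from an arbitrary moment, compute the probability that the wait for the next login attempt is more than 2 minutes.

The wait for the next event is exponential with rate λ = 0.79 per minute.
P(T > 2) = e^(−λt) = e^(−0.79 × 2) = e^(−1.58) ≈ 0.2060.

0.2060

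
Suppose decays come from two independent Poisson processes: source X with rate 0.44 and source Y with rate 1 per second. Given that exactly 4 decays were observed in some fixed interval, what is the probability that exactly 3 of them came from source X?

Given the total, each event is independently from source X with probability p = λ_X/(λ_X+λ_Y) = 0.44/1.44 ≈ 0.3056.
So K ~ Binomial(4, 0.44/1.44): P(K = 3) = C(4,3) · (0.44/1.44)^3 · (1/1.44)^1 ≈ 0.0792.

0.0792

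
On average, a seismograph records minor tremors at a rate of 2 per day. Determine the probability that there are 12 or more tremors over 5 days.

0.3032

Over the interval, μ = 2 × 5 = 10 (5 days).
P(N ≥ 12) = 1 − P(N ≤ 11) = 1 − Σ_{j=0}^{11} e^(−μ) μ^j/j! ≈ 0.3032.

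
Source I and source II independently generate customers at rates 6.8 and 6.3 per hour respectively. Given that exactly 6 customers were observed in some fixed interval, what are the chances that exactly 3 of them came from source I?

0.3111

Given the total, each event is independently from source I with probability p = λ_I/(λ_I+λ_II) = 6.8/13.1 ≈ 0.5191.
So K ~ Binomial(6, 6.8/13.1): P(K = 3) = C(6,3) · (6.8/13.1)^3 · (6.3/13.1)^3 ≈ 0.3111.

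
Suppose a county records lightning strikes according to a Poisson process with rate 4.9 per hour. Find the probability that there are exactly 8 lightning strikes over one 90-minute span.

0.1357

Over the interval, μ = 4.9 × 1.5 = 7.35 (a 90-minute span = 1.5 hours).
P(N = 8) = e^(−μ) μ^8/8! = e^(−7.35) · 7.35^8/40320 ≈ 0.1357.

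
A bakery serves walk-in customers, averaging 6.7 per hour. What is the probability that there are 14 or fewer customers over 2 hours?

0.6338

Over the interval, μ = 6.7 × 2 = 13.4 (2 hours).
P(N ≤ 14) = Σ_{j=0}^{14} e^(−μ) μ^j/j! ≈ 0.6338.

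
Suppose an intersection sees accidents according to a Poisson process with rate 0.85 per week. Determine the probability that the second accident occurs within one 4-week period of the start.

0.8532

Over the interval, μ = 0.85 × 4 = 3.4 (a 4-week period = 4 weeks).
The second arrival falls in the interval iff at least 2 events occur there: P(S_2 ≤ t) = P(N ≥ 2) = 1 − P(N ≤ 1) ≈ 0.8532.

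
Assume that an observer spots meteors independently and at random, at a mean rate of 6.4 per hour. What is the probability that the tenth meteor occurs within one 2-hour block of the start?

Over the interval, μ = 6.4 × 2 = 12.8 (a 2-hour block = 2 hours).
The tenth arrival falls in the interval iff at least 10 events occur there: P(S_10 ≤ t) = P(N ≥ 10) = 1 − P(N ≤ 9) ≈ 0.8206.

0.8206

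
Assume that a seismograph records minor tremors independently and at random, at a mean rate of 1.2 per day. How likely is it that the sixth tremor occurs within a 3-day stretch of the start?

Over the interval, μ = 1.2 × 3 = 3.6 (a 3-day stretch = 3 days).
The sixth arrival falls in the interval iff at least 6 events occur there: P(S_6 ≤ t) = P(N ≥ 6) = 1 − P(N ≤ 5) ≈ 0.1559.

0.1559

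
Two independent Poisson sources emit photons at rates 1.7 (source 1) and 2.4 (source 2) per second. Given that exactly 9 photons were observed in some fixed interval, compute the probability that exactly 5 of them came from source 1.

0.1813

Given the total, each event is independently from source 1 with probability p = λ_1/(λ_1+λ_2) = 1.7/4.1 ≈ 0.4146.
So K ~ Binomial(9, 1.7/4.1): P(K = 5) = C(9,5) · (1.7/4.1)^5 · (2.4/4.1)^4 ≈ 0.1813.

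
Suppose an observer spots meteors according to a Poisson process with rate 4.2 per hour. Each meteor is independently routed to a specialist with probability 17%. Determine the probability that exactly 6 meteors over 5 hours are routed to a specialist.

0.0810

Thinning: the meteors that are routed to a specialist themselves form a Poisson process with rate 0.17 × 4.2 = 0.714 per hour.
Over the interval, μ = 0.714 × 5 = 3.57 (5 hours).
P(N = 6) = e^(−3.57) · 3.57^6/6! ≈ 0.0810.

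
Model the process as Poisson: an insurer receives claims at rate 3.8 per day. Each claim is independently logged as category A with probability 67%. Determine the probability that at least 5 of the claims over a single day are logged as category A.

0.1151

Thinning: the claims that are logged as category A themselves form a Poisson process with rate 0.67 × 3.8 = 2.546 per day.
So μ = 2.546.
P(N ≥ 5) = 1 − P(N ≤ 4) ≈ 0.1151.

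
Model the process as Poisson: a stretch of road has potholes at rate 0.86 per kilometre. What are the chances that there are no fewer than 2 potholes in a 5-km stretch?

Over the interval, μ = 0.86 × 5 = 4.3 (a 5-km stretch = 5 kilometres).
P(N ≥ 2) = 1 − P(N ≤ 1) = 1 − Σ_{j=0}^{1} e^(−μ) μ^j/j! ≈ 0.9281.

0.9281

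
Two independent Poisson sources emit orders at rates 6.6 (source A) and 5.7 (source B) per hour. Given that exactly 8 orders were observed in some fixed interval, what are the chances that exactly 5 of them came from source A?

Given the total, each event is independently from source A with probability p = λ_A/(λ_A+λ_B) = 6.6/12.3 ≈ 0.5366.
So K ~ Binomial(8, 6.6/12.3): P(K = 5) = C(8,5) · (6.6/12.3)^5 · (5.7/12.3)^3 ≈ 0.2479.

0.2479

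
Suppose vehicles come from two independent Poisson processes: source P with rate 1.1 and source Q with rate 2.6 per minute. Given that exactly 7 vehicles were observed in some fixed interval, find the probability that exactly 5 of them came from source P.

Given the total, each event is independently from source P with probability p = λ_P/(λ_P+λ_Q) = 1.1/3.7 ≈ 0.2973.
So K ~ Binomial(7, 1.1/3.7): P(K = 5) = C(7,5) · (1.1/3.7)^5 · (2.6/3.7)^2 ≈ 0.0241.

0.0241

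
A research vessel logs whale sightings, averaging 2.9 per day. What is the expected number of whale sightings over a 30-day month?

87

E[N] = λt = 2.9 × 30 = 87 (a 30-day month = 30 days).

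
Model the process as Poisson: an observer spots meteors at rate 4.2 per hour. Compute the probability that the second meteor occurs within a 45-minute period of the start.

Over the interval, μ = 4.2 × 0.75 = 3.15 (a 45-minute period = 0.75 hours).
The second arrival falls in the interval iff at least 2 events occur there: P(S_2 ≤ t) = P(N ≥ 2) = 1 − P(N ≤ 1) ≈ 0.8222.

0.8222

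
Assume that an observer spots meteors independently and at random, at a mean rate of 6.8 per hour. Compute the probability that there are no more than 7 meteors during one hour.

0.6285

With mean μ = 6.8 per hour,
P(N ≤ 7) = Σ_{j=0}^{7} e^(−μ) μ^j/j! ≈ 0.6285.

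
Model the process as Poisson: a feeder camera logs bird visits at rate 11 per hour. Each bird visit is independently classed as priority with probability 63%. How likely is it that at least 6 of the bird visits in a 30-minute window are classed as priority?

0.1378

Thinning: the bird visits that are classed as priority themselves form a Poisson process with rate 0.63 × 11 = 6.93 per hour.
Over the interval, μ = 6.93 × 0.5 = 3.465 (a 30-minute window = 0.5 hours).
P(N ≥ 6) = 1 − P(N ≤ 5) ≈ 0.1378.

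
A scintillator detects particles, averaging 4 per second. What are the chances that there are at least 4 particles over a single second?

0.5665

With mean μ = 4 per second,
P(N ≥ 4) = 1 − P(N ≤ 3) = 1 − Σ_{j=0}^{3} e^(−μ) μ^j/j! ≈ 0.5665.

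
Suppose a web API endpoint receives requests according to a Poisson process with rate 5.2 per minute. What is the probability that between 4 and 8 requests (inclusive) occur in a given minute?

0.6800

With mean μ = 5.2 per minute,
P(4 ≤ N ≤ 8) = Σ_{j=4}^{8} e^(−5.2) · 5.2^j/j! ≈ 0.6800.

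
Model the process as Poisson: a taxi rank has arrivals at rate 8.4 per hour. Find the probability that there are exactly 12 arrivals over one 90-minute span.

0.1127

Over the interval, μ = 8.4 × 1.5 = 12.6 (a 90-minute span = 1.5 hours).
P(N = 12) = e^(−μ) μ^12/12! = e^(−12.6) · 12.6^12/479001600 ≈ 0.1127.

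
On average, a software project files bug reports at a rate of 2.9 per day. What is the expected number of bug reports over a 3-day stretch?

8.7

E[N] = λt = 2.9 × 3 = 8.7 (a 3-day stretch = 3 days).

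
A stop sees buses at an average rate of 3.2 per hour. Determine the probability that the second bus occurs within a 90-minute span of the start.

Over the interval, μ = 3.2 × 1.5 = 4.8 (a 90-minute span = 1.5 hours).
The second arrival falls in the interval iff at least 2 events occur there: P(S_2 ≤ t) = P(N ≥ 2) = 1 − P(N ≤ 1) ≈ 0.9523.

0.9523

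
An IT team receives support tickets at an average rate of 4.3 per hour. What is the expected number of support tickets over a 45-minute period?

E[N] = λt = 4.3 × 0.75 = 3.225 (a 45-minute period = 0.75 hours).

3.225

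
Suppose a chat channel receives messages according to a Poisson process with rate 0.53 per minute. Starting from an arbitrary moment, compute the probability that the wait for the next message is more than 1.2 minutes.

0.5294

The wait for the next event is exponential with rate λ = 0.53 per minute.
P(T > 1.2) = e^(−λt) = e^(−0.53 × 1.2) = e^(−0.636) ≈ 0.5294.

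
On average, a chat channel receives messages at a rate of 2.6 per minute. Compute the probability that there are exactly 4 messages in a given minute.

With mean μ = 2.6 per minute,
P(N = 4) = e^(−μ) μ^4/4! = e^(−2.6) · 2.6^4/24 ≈ 0.1414.

0.1414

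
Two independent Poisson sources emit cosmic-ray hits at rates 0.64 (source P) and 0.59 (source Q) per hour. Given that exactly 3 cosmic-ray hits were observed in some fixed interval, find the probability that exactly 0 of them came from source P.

0.1104

Given the total, each event is independently from source P with probability p = λ_P/(λ_P+λ_Q) = 0.64/1.23 ≈ 0.5203.
So K ~ Binomial(3, 0.64/1.23): P(K = 0) = C(3,0) · (0.64/1.23)^0 · (0.59/1.23)^3 ≈ 0.1104.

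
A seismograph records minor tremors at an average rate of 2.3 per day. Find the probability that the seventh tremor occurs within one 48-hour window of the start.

Over the interval, μ = 2.3 × 2 = 4.6 (a 48-hour window = 2 days).
The seventh arrival falls in the interval iff at least 7 events occur there: P(S_7 ≤ t) = P(N ≥ 7) = 1 − P(N ≤ 6) ≈ 0.1820.

0.1820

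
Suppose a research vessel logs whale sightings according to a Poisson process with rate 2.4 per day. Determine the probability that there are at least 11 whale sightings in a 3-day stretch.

Over the interval, μ = 2.4 × 3 = 7.2 (a 3-day stretch = 3 days).
P(N ≥ 11) = 1 − P(N ≤ 10) = 1 − Σ_{j=0}^{10} e^(−μ) μ^j/j! ≈ 0.1133.

0.1133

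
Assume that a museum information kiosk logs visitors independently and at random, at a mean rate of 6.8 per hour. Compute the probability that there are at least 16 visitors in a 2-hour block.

0.2917

Over the interval, μ = 6.8 × 2 = 13.6 (a 2-hour block = 2 hours).
P(N ≥ 16) = 1 − P(N ≤ 15) = 1 − Σ_{j=0}^{15} e^(−μ) μ^j/j! ≈ 0.2917.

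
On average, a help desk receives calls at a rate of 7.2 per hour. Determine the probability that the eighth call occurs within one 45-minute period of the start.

0.1783

Over the interval, μ = 7.2 × 0.75 = 5.4 (a 45-minute period = 0.75 hours).
The eighth arrival falls in the interval iff at least 8 events occur there: P(S_8 ≤ t) = P(N ≥ 8) = 1 − P(N ≤ 7) ≈ 0.1783.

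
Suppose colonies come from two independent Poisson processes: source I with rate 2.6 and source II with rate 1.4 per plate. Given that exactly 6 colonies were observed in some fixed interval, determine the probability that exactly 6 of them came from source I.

Given the total, each event is independently from source I with probability p = λ_I/(λ_I+λ_II) = 2.6/4 = 0.6500.
So K ~ Binomial(6, 2.6/4): P(K = 6) = C(6,6) · (2.6/4)^6 · (1.4/4)^0 ≈ 0.0754.

0.0754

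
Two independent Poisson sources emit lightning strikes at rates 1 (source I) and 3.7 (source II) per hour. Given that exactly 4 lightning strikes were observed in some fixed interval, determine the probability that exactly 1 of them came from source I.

0.4152

Given the total, each event is independently from source I with probability p = λ_I/(λ_I+λ_II) = 1/4.7 ≈ 0.2128.
So K ~ Binomial(4, 1/4.7): P(K = 1) = C(4,1) · (1/4.7)^1 · (3.7/4.7)^3 ≈ 0.4152.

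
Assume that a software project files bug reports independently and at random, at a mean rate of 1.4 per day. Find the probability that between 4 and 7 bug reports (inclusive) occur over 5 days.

Over the interval, μ = 1.4 × 5 = 7 (5 days).
P(4 ≤ N ≤ 7) = Σ_{j=4}^{7} e^(−7) · 7^j/j! ≈ 0.5169.

0.5169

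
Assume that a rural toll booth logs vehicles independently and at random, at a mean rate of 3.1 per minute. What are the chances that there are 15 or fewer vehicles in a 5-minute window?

Over the interval, μ = 3.1 × 5 = 15.5 (a 5-minute window = 5 minutes).
P(N ≤ 15) = Σ_{j=0}^{15} e^(−μ) μ^j/j! ≈ 0.5170.

0.5170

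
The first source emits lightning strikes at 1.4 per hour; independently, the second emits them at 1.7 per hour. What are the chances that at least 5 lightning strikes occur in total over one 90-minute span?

0.4961

Independent Poisson processes superpose: combined rate λ = 1.4 + 1.7 = 3.1 per hour.
Over the interval, μ = 3.1 × 1.5 = 4.65 (a 90-minute span = 1.5 hours).
P(N ≥ 5) = 1 − P(N ≤ 4) ≈ 0.4961.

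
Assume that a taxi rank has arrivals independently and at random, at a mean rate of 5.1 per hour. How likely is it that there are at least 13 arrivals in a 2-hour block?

0.2278

Over the interval, μ = 5.1 × 2 = 10.2 (a 2-hour block = 2 hours).
P(N ≥ 13) = 1 − P(N ≤ 12) = 1 − Σ_{j=0}^{12} e^(−μ) μ^j/j! ≈ 0.2278.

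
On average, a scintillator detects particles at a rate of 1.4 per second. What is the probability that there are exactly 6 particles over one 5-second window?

0.1490

Over the interval, μ = 1.4 × 5 = 7 (a 5-second window = 5 seconds).
P(N = 6) = e^(−μ) μ^6/6! = e^(−7) · 7^6/720 ≈ 0.1490.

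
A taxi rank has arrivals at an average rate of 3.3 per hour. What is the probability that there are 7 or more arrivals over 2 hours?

Over the interval, μ = 3.3 × 2 = 6.6 (2 hours).
P(N ≥ 7) = 1 − P(N ≤ 6) = 1 − Σ_{j=0}^{6} e^(−μ) μ^j/j! ≈ 0.4892.

0.4892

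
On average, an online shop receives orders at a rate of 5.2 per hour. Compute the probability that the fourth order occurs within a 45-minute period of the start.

0.5468

Over the interval, μ = 5.2 × 0.75 = 3.9 (a 45-minute period = 0.75 hours).
The fourth arrival falls in the interval iff at least 4 events occur there: P(S_4 ≤ t) = P(N ≥ 4) = 1 − P(N ≤ 3) ≈ 0.5468.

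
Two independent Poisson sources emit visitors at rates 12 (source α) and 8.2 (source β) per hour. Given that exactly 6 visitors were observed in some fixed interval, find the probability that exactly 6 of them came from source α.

Given the total, each event is independently from source α with probability p = λ_α/(λ_α+λ_β) = 12/20.2 ≈ 0.5941.
So K ~ Binomial(6, 12/20.2): P(K = 6) = C(6,6) · (12/20.2)^6 · (8.2/20.2)^0 ≈ 0.0440.

0.0440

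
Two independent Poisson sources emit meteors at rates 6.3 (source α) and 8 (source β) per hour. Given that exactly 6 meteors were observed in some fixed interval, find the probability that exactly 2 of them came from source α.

0.2852

Given the total, each event is independently from source α with probability p = λ_α/(λ_α+λ_β) = 6.3/14.3 ≈ 0.4406.
So K ~ Binomial(6, 6.3/14.3): P(K = 2) = C(6,2) · (6.3/14.3)^2 · (8/14.3)^4 ≈ 0.2852.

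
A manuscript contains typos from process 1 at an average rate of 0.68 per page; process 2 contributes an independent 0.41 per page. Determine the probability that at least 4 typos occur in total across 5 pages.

Independent Poisson processes superpose: combined rate λ = 0.68 + 0.41 = 1.09 per page.
Over the interval, μ = 1.09 × 5 = 5.45 (5 pages).
P(N ≥ 4) = 1 − P(N ≤ 3) ≈ 0.7926.

0.7926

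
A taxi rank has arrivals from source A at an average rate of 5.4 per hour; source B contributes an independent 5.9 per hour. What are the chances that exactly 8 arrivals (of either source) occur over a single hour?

Independent Poisson processes superpose: combined rate λ = 5.4 + 5.9 = 11.3 per hour.
So μ = 11.3.
P(N = 8) = e^(−11.3) · 11.3^8/8! ≈ 0.0816.

0.0816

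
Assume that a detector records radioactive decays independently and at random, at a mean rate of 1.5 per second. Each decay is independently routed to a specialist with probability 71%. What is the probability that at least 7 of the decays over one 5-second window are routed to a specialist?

0.2867

Thinning: the decays that are routed to a specialist themselves form a Poisson process with rate 0.71 × 1.5 = 1.065 per second.
Over the interval, μ = 1.065 × 5 = 5.325 (a 5-second window = 5 seconds).
P(N ≥ 7) = 1 − P(N ≤ 6) ≈ 0.2867.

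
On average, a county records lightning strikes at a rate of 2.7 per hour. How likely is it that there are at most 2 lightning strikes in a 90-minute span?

Over the interval, μ = 2.7 × 1.5 = 4.05 (a 90-minute span = 1.5 hours).
P(N ≤ 2) = Σ_{j=0}^{2} e^(−μ) μ^j/j! ≈ 0.2309.

0.2309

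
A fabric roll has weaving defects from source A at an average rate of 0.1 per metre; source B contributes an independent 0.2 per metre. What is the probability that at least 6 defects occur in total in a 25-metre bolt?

Independent Poisson processes superpose: combined rate λ = 0.1 + 0.2 = 0.3 per metre.
Over the interval, μ = 0.3 × 25 = 7.5 (a 25-metre bolt = 25 metres).
P(N ≥ 6) = 1 − P(N ≤ 5) ≈ 0.7586.

0.7586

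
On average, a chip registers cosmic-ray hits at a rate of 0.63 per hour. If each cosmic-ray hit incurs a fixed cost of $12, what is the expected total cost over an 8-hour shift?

E[N] = 0.63 × 8 = 5.04 (an 8-hour shift = 8 hours); E[cost] = 5.04 × $12 = $60.48.

$60.48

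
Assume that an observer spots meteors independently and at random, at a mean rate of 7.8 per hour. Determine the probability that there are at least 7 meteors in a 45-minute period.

0.3696

Over the interval, μ = 7.8 × 0.75 = 5.85 (a 45-minute period = 0.75 hours).
P(N ≥ 7) = 1 − P(N ≤ 6) = 1 − Σ_{j=0}^{6} e^(−μ) μ^j/j! ≈ 0.3696.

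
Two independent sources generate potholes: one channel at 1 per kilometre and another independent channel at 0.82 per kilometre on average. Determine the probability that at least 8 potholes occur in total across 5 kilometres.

Independent Poisson processes superpose: combined rate λ = 1 + 0.82 = 1.82 per kilometre.
Over the interval, μ = 1.82 × 5 = 9.1 (5 kilometres).
P(N ≥ 8) = 1 − P(N ≤ 7) ≈ 0.6877.

0.6877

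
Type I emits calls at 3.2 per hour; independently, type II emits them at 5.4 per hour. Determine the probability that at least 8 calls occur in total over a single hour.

0.6272

Independent Poisson processes superpose: combined rate λ = 3.2 + 5.4 = 8.6 per hour.
So μ = 8.6.
P(N ≥ 8) = 1 − P(N ≤ 7) ≈ 0.6272.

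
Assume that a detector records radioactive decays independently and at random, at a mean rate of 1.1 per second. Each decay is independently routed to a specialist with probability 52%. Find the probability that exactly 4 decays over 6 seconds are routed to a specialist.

0.1868

Thinning: the decays that are routed to a specialist themselves form a Poisson process with rate 0.52 × 1.1 = 0.572 per second.
Over the interval, μ = 0.572 × 6 = 3.432 (6 seconds).
P(N = 4) = e^(−3.432) · 3.432^4/4! ≈ 0.1868.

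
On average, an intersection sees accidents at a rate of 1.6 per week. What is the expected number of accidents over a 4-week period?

E[N] = λt = 1.6 × 4 = 6.4 (a 4-week period = 4 weeks).

6.4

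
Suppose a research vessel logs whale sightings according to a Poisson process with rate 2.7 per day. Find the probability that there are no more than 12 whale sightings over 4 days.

Over the interval, μ = 2.7 × 4 = 10.8 (4 days).
P(N ≤ 12) = Σ_{j=0}^{12} e^(−μ) μ^j/j! ≈ 0.7104.

0.7104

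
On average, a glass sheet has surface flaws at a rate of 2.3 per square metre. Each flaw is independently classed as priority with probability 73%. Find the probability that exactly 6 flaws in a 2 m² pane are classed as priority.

0.0693

Thinning: the flaws that are classed as priority themselves form a Poisson process with rate 0.73 × 2.3 = 1.679 per square metre.
Over the interval, μ = 1.679 × 2 = 3.358 (a 2 m² pane = 2 square metres).
P(N = 6) = e^(−3.358) · 3.358^6/6! ≈ 0.0693.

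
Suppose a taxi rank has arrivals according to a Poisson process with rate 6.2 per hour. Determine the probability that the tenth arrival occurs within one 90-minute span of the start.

0.4521

Over the interval, μ = 6.2 × 1.5 = 9.3 (a 90-minute span = 1.5 hours).
The tenth arrival falls in the interval iff at least 10 events occur there: P(S_10 ≤ t) = P(N ≥ 10) = 1 − P(N ≤ 9) ≈ 0.4521.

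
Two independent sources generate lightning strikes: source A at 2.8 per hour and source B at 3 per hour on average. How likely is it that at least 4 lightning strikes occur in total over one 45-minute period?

0.6318

Independent Poisson processes superpose: combined rate λ = 2.8 + 3 = 5.8 per hour.
Over the interval, μ = 5.8 × 0.75 = 4.35 (a 45-minute period = 0.75 hours).
P(N ≥ 4) = 1 − P(N ≤ 3) ≈ 0.6318.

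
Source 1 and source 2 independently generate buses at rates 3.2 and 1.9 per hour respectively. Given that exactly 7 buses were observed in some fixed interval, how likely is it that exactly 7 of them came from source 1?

Given the total, each event is independently from source 1 with probability p = λ_1/(λ_1+λ_2) = 3.2/5.1 ≈ 0.6275.
So K ~ Binomial(7, 3.2/5.1): P(K = 7) = C(7,7) · (3.2/5.1)^7 · (1.9/5.1)^0 ≈ 0.0383.

0.0383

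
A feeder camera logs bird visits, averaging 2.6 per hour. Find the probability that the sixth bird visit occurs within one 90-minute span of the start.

0.1994

Over the interval, μ = 2.6 × 1.5 = 3.9 (a 90-minute span = 1.5 hours).
The sixth arrival falls in the interval iff at least 6 events occur there: P(S_6 ≤ t) = P(N ≥ 6) = 1 − P(N ≤ 5) ≈ 0.1994.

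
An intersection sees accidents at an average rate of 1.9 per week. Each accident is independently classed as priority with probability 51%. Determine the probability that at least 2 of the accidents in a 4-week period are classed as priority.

0.8989

Thinning: the accidents that are classed as priority themselves form a Poisson process with rate 0.51 × 1.9 = 0.969 per week.
Over the interval, μ = 0.969 × 4 = 3.876 (a 4-week period = 4 weeks).
P(N ≥ 2) = 1 − P(N ≤ 1) ≈ 0.8989.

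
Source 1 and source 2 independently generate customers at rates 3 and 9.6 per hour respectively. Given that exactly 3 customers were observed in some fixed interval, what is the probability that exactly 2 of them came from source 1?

0.1296

Given the total, each event is independently from source 1 with probability p = λ_1/(λ_1+λ_2) = 3/12.6 ≈ 0.2381.
So K ~ Binomial(3, 3/12.6): P(K = 2) = C(3,2) · (3/12.6)^2 · (9.6/12.6)^1 ≈ 0.1296.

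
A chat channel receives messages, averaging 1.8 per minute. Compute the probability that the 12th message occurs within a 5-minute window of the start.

0.1970

Over the interval, μ = 1.8 × 5 = 9 (a 5-minute window = 5 minutes).
The 12th arrival falls in the interval iff at least 12 events occur there: P(S_12 ≤ t) = P(N ≥ 12) = 1 − P(N ≤ 11) ≈ 0.1970.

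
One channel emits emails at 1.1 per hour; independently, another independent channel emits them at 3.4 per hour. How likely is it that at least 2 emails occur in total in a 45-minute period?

0.8503

Independent Poisson processes superpose: combined rate λ = 1.1 + 3.4 = 4.5 per hour.
Over the interval, μ = 4.5 × 0.75 = 3.375 (a 45-minute period = 0.75 hours).
P(N ≥ 2) = 1 − P(N ≤ 1) ≈ 0.8503.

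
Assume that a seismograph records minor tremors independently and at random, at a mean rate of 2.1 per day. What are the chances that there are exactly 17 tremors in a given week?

0.0811

Over the interval, μ = 2.1 × 7 = 14.7 (a week = 7 days).
P(N = 17) = e^(−μ) μ^17/17! = e^(−14.7) · 14.7^17/355687428096000 ≈ 0.0811.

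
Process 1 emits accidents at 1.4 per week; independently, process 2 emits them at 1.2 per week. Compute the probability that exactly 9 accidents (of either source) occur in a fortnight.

0.0423

Independent Poisson processes superpose: combined rate λ = 1.4 + 1.2 = 2.6 per week.
Over the interval, μ = 2.6 × 2 = 5.2 (a fortnight = 2 weeks).
P(N = 9) = e^(−5.2) · 5.2^9/9! ≈ 0.0423.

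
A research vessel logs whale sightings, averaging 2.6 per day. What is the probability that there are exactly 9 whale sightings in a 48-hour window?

0.0423

Over the interval, μ = 2.6 × 2 = 5.2 (a 48-hour window = 2 days).
P(N = 9) = e^(−μ) μ^9/9! = e^(−5.2) · 5.2^9/362880 ≈ 0.0423.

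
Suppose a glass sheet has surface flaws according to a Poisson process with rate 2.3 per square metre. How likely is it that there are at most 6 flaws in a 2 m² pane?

Over the interval, μ = 2.3 × 2 = 4.6 (a 2 m² pane = 2 square metres).
P(N ≤ 6) = Σ_{j=0}^{6} e^(−μ) μ^j/j! ≈ 0.8180.

0.8180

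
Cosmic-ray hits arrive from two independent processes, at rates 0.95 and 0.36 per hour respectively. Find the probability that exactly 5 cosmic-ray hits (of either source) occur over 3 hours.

0.1535

Independent Poisson processes superpose: combined rate λ = 0.95 + 0.36 = 1.31 per hour.
Over the interval, μ = 1.31 × 3 = 3.93 (3 hours).
P(N = 5) = e^(−3.93) · 3.93^5/5! ≈ 0.1535.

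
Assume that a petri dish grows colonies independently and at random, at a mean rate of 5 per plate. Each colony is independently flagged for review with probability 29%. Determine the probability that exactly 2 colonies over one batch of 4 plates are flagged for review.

0.0509

Thinning: the colonies that are flagged for review themselves form a Poisson process with rate 0.29 × 5 = 1.45 per plate.
Over the interval, μ = 1.45 × 4 = 5.8 (a batch of 4 plates = 4 plates).
P(N = 2) = e^(−5.8) · 5.8^2/2! ≈ 0.0509.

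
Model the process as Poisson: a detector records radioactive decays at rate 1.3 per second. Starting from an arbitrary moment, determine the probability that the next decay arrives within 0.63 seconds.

0.5591

Inter-arrival times are exponential with rate λ = 1.3 per second.
P(T ≤ 0.63) = 1 − e^(−λt) = 1 − e^(−1.3 × 0.63) = 1 − e^(−0.819) ≈ 0.5591.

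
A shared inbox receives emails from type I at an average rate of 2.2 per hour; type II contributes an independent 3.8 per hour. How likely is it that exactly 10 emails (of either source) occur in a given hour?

Independent Poisson processes superpose: combined rate λ = 2.2 + 3.8 = 6 per hour.
So μ = 6.
P(N = 10) = e^(−6) · 6^10/10! ≈ 0.0413.

0.0413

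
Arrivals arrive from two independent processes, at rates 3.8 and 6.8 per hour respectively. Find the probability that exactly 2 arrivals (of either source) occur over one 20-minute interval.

0.1823

Independent Poisson processes superpose: combined rate λ = 3.8 + 6.8 = 10.6 per hour.
Over the interval, μ = 10.6 × 1/3 ≈ 3.53333 (a 20-minute interval = 1/3 hours).
P(N = 2) = e^(−3.53333) · 3.53333^2/2! ≈ 0.1823.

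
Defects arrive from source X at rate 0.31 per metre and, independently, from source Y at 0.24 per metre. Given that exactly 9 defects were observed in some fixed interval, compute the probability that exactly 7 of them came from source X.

0.1239

Given the total, each event is independently from source X with probability p = λ_X/(λ_X+λ_Y) = 0.31/0.55 ≈ 0.5636.
So K ~ Binomial(9, 0.31/0.55): P(K = 7) = C(9,7) · (0.31/0.55)^7 · (0.24/0.55)^2 ≈ 0.1239.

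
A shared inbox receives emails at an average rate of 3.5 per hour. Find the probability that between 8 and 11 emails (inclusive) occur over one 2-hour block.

0.3479

Over the interval, μ = 3.5 × 2 = 7 (a 2-hour block = 2 hours).
P(8 ≤ N ≤ 11) = Σ_{j=8}^{11} e^(−7) · 7^j/j! ≈ 0.3479.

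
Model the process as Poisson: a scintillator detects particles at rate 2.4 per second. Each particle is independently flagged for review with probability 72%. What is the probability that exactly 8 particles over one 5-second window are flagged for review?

0.1362

Thinning: the particles that are flagged for review themselves form a Poisson process with rate 0.72 × 2.4 = 1.728 per second.
Over the interval, μ = 1.728 × 5 = 8.64 (a 5-second window = 5 seconds).
P(N = 8) = e^(−8.64) · 8.64^8/8! ≈ 0.1362.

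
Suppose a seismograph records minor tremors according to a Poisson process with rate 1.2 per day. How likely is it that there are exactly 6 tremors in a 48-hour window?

0.0241

Over the interval, μ = 1.2 × 2 = 2.4 (a 48-hour window = 2 days).
P(N = 6) = e^(−μ) μ^6/6! = e^(−2.4) · 2.4^6/720 ≈ 0.0241.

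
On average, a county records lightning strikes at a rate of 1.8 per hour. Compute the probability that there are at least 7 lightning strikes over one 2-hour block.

0.0733

Over the interval, μ = 1.8 × 2 = 3.6 (a 2-hour block = 2 hours).
P(N ≥ 7) = 1 − P(N ≤ 6) = 1 − Σ_{j=0}^{6} e^(−μ) μ^j/j! ≈ 0.0733.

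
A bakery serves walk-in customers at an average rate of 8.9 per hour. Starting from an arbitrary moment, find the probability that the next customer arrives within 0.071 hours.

0.4684

Inter-arrival times are exponential with rate λ = 8.9 per hour.
P(T ≤ 0.071) = 1 − e^(−λt) = 1 − e^(−8.9 × 0.071) = 1 − e^(−0.6319) ≈ 0.4684.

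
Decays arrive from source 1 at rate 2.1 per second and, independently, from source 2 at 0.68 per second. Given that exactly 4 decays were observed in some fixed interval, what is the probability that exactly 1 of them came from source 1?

Given the total, each event is independently from source 1 with probability p = λ_1/(λ_1+λ_2) = 2.1/2.78 ≈ 0.7554.
So K ~ Binomial(4, 2.1/2.78): P(K = 1) = C(4,1) · (2.1/2.78)^1 · (0.68/2.78)^3 ≈ 0.0442.

0.0442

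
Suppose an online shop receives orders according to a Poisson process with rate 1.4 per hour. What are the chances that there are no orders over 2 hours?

0.0608

Over the interval, μ = 1.4 × 2 = 2.8 (2 hours).
P(N = 0) = e^(−μ) μ^0/0! = e^(−2.8) · 2.8^0/1 ≈ 0.0608.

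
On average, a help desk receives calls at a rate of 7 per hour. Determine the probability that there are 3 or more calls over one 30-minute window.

Over the interval, μ = 7 × 0.5 = 3.5 (a 30-minute window = 0.5 hours).
P(N ≥ 3) = 1 − P(N ≤ 2) = 1 − Σ_{j=0}^{2} e^(−μ) μ^j/j! ≈ 0.6792.

0.6792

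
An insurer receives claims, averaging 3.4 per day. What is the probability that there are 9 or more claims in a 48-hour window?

Over the interval, μ = 3.4 × 2 = 6.8 (a 48-hour window = 2 days).
P(N ≥ 9) = 1 − P(N ≤ 8) = 1 − Σ_{j=0}^{8} e^(−μ) μ^j/j! ≈ 0.2452.

0.2452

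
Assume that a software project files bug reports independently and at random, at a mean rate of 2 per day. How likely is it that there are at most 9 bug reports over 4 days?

Over the interval, μ = 2 × 4 = 8 (4 days).
P(N ≤ 9) = Σ_{j=0}^{9} e^(−μ) μ^j/j! ≈ 0.7166.

0.7166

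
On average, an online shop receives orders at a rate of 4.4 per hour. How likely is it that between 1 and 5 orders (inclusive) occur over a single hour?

0.7076

With mean μ = 4.4 per hour,
P(1 ≤ N ≤ 5) = Σ_{j=1}^{5} e^(−4.4) · 4.4^j/j! ≈ 0.7076.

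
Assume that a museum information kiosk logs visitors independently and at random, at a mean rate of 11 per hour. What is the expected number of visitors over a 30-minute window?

E[N] = λt = 11 × 0.5 = 5.5 (a 30-minute window = 0.5 hours).

5.5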